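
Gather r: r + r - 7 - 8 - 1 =2*r - 16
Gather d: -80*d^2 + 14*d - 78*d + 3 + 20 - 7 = -80*d^2 - 64*d + 16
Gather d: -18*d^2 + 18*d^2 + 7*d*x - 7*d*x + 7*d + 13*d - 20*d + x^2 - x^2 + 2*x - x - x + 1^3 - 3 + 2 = 0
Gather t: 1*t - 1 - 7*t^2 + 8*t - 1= -7*t^2 + 9*t - 2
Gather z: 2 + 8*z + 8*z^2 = 8*z^2 + 8*z + 2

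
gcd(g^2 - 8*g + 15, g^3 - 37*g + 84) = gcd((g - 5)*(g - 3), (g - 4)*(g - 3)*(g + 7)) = g - 3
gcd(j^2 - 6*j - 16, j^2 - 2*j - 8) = j + 2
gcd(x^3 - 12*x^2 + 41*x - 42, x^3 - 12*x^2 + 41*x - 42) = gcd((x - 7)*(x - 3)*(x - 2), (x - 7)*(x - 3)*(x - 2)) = x^3 - 12*x^2 + 41*x - 42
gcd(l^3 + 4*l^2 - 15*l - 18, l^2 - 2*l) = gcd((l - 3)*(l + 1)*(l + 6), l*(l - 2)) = 1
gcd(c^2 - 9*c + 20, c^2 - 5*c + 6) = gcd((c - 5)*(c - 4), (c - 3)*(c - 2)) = 1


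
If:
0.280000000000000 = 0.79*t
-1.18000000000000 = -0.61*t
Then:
No Solution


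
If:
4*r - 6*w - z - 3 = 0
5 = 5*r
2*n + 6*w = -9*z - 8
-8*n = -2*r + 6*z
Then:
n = 35/26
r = 1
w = 16/39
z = -19/13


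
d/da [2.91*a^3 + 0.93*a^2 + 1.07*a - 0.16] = 8.73*a^2 + 1.86*a + 1.07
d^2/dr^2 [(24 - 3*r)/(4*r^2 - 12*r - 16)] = 3*((r - 8)*(2*r - 3)^2 + (3*r - 11)*(-r^2 + 3*r + 4))/(2*(-r^2 + 3*r + 4)^3)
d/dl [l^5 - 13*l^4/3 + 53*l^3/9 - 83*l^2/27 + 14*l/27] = 5*l^4 - 52*l^3/3 + 53*l^2/3 - 166*l/27 + 14/27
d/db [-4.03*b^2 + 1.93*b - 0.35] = 1.93 - 8.06*b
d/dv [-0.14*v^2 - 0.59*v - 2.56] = -0.28*v - 0.59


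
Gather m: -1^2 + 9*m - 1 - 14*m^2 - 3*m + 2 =-14*m^2 + 6*m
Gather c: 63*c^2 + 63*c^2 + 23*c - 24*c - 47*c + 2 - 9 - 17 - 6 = 126*c^2 - 48*c - 30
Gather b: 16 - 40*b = 16 - 40*b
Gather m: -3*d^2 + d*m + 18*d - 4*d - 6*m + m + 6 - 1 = -3*d^2 + 14*d + m*(d - 5) + 5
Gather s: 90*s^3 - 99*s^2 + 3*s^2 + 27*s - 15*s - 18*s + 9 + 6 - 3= 90*s^3 - 96*s^2 - 6*s + 12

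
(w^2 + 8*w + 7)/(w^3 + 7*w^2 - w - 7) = 1/(w - 1)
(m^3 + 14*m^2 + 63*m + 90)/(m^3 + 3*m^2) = 1 + 11/m + 30/m^2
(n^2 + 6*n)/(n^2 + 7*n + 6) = n/(n + 1)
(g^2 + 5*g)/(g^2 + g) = (g + 5)/(g + 1)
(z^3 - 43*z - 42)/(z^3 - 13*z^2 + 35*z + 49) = (z + 6)/(z - 7)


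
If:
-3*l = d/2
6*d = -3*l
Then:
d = 0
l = 0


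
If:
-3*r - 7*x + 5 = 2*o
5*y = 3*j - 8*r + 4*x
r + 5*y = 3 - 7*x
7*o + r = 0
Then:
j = 230*y/21 + 58/21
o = -5*y/12 - 1/6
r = 35*y/12 + 7/6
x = 11/42 - 95*y/84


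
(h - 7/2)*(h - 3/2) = h^2 - 5*h + 21/4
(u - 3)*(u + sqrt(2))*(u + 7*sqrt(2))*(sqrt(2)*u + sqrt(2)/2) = sqrt(2)*u^4 - 5*sqrt(2)*u^3/2 + 16*u^3 - 40*u^2 + 25*sqrt(2)*u^2/2 - 35*sqrt(2)*u - 24*u - 21*sqrt(2)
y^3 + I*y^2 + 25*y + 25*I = (y - 5*I)*(y + I)*(y + 5*I)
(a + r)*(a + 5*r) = a^2 + 6*a*r + 5*r^2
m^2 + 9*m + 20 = (m + 4)*(m + 5)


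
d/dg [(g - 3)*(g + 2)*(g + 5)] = 3*g^2 + 8*g - 11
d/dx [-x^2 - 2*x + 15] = -2*x - 2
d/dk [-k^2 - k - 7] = -2*k - 1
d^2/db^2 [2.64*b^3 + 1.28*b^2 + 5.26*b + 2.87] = 15.84*b + 2.56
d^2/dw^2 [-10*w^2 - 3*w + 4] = -20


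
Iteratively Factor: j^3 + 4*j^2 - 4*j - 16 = (j - 2)*(j^2 + 6*j + 8) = (j - 2)*(j + 2)*(j + 4)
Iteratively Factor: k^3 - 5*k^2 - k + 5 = (k + 1)*(k^2 - 6*k + 5) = (k - 5)*(k + 1)*(k - 1)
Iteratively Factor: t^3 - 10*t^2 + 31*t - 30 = (t - 5)*(t^2 - 5*t + 6) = (t - 5)*(t - 2)*(t - 3)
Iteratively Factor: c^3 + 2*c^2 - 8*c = (c - 2)*(c^2 + 4*c) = c*(c - 2)*(c + 4)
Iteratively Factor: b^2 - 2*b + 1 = (b - 1)*(b - 1)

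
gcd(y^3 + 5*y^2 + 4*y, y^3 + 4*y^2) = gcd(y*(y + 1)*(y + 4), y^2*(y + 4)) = y^2 + 4*y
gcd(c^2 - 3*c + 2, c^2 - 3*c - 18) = 1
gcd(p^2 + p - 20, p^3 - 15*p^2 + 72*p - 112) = p - 4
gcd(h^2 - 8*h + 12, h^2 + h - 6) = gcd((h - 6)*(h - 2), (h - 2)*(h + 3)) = h - 2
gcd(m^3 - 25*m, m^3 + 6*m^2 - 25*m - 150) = m^2 - 25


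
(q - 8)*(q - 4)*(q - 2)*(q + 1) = q^4 - 13*q^3 + 42*q^2 - 8*q - 64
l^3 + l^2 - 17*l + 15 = (l - 3)*(l - 1)*(l + 5)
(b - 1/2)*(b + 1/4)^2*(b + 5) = b^4 + 5*b^3 - 3*b^2/16 - 31*b/32 - 5/32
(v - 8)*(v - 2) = v^2 - 10*v + 16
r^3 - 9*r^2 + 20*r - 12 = (r - 6)*(r - 2)*(r - 1)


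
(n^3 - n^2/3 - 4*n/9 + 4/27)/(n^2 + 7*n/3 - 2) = (n^2 + n/3 - 2/9)/(n + 3)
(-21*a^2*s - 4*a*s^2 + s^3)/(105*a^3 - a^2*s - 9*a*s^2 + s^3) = s/(-5*a + s)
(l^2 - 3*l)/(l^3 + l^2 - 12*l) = 1/(l + 4)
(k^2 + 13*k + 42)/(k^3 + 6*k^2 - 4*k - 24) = (k + 7)/(k^2 - 4)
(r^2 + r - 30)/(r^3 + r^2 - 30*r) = 1/r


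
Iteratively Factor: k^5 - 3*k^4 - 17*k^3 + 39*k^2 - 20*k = (k - 1)*(k^4 - 2*k^3 - 19*k^2 + 20*k) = (k - 5)*(k - 1)*(k^3 + 3*k^2 - 4*k) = (k - 5)*(k - 1)^2*(k^2 + 4*k) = k*(k - 5)*(k - 1)^2*(k + 4)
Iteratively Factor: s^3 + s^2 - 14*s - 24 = (s + 2)*(s^2 - s - 12) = (s + 2)*(s + 3)*(s - 4)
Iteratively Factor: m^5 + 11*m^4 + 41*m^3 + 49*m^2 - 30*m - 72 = (m + 3)*(m^4 + 8*m^3 + 17*m^2 - 2*m - 24) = (m + 2)*(m + 3)*(m^3 + 6*m^2 + 5*m - 12) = (m + 2)*(m + 3)*(m + 4)*(m^2 + 2*m - 3) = (m - 1)*(m + 2)*(m + 3)*(m + 4)*(m + 3)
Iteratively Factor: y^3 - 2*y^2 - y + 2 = (y - 1)*(y^2 - y - 2) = (y - 2)*(y - 1)*(y + 1)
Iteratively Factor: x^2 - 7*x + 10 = (x - 5)*(x - 2)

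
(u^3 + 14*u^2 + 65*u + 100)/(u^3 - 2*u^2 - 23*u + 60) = (u^2 + 9*u + 20)/(u^2 - 7*u + 12)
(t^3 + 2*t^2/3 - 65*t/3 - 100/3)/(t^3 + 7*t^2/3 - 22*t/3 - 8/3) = (3*t^2 - 10*t - 25)/(3*t^2 - 5*t - 2)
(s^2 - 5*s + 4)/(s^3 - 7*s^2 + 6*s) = (s - 4)/(s*(s - 6))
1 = 1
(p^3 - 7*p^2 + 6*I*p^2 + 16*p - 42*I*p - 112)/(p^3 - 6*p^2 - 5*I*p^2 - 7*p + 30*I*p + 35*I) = (p^2 + 6*I*p + 16)/(p^2 + p*(1 - 5*I) - 5*I)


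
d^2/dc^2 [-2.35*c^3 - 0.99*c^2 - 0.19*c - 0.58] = -14.1*c - 1.98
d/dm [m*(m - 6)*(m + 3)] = 3*m^2 - 6*m - 18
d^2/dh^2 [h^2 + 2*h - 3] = 2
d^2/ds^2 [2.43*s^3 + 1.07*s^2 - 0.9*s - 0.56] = 14.58*s + 2.14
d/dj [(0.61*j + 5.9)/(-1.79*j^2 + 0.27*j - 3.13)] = (1.0919*j^2 + 21.122*j - 3.5023)/(3.2041*j^4 - 0.9666*j^3 + 11.2783*j^2 - 1.6902*j + 9.7969)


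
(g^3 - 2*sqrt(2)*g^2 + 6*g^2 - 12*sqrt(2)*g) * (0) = 0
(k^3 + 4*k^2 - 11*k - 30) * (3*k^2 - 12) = 3*k^5 + 12*k^4 - 45*k^3 - 138*k^2 + 132*k + 360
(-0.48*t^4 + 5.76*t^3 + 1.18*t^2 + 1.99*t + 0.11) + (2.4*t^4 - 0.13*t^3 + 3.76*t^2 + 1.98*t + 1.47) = 1.92*t^4 + 5.63*t^3 + 4.94*t^2 + 3.97*t + 1.58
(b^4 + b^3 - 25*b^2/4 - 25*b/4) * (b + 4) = b^5 + 5*b^4 - 9*b^3/4 - 125*b^2/4 - 25*b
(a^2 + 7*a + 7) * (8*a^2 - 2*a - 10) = 8*a^4 + 54*a^3 + 32*a^2 - 84*a - 70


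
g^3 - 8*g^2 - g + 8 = (g - 8)*(g - 1)*(g + 1)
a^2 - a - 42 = (a - 7)*(a + 6)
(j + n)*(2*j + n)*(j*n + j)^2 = 2*j^4*n^2 + 4*j^4*n + 2*j^4 + 3*j^3*n^3 + 6*j^3*n^2 + 3*j^3*n + j^2*n^4 + 2*j^2*n^3 + j^2*n^2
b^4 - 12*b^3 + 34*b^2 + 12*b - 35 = (b - 7)*(b - 5)*(b - 1)*(b + 1)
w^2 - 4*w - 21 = (w - 7)*(w + 3)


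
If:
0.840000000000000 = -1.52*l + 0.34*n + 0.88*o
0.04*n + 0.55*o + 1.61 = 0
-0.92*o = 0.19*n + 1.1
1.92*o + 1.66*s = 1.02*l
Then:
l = 0.10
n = 12.94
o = -3.87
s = 4.54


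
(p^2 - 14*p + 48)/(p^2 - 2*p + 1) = (p^2 - 14*p + 48)/(p^2 - 2*p + 1)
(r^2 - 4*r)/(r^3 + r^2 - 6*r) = (r - 4)/(r^2 + r - 6)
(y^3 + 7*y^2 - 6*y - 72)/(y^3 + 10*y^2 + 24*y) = (y - 3)/y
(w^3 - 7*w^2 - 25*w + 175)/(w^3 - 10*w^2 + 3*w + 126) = (w^2 - 25)/(w^2 - 3*w - 18)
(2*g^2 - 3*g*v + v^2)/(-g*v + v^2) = (-2*g + v)/v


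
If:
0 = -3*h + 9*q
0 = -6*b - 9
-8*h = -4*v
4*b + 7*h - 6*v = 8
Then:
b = -3/2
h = -14/5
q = -14/15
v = -28/5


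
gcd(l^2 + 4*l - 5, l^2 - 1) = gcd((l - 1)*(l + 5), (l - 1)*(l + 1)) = l - 1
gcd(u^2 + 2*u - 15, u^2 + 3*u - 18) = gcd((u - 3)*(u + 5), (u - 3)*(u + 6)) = u - 3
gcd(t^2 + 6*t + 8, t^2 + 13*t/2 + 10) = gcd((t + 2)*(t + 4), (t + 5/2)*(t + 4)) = t + 4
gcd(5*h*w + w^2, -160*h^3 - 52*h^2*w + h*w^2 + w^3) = 5*h + w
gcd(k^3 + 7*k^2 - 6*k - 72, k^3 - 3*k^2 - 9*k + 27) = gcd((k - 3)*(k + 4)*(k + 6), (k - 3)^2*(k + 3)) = k - 3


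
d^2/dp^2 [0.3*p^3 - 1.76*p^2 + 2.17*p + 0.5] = 1.8*p - 3.52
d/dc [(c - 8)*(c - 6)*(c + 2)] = 3*c^2 - 24*c + 20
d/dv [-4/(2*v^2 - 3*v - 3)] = 4*(4*v - 3)/(-2*v^2 + 3*v + 3)^2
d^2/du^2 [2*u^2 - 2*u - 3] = 4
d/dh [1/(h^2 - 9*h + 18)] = (9 - 2*h)/(h^2 - 9*h + 18)^2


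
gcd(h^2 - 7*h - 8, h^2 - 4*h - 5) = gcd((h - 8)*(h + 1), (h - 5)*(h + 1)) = h + 1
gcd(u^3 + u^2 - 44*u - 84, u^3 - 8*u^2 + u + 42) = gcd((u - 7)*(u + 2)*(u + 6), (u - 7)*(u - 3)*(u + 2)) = u^2 - 5*u - 14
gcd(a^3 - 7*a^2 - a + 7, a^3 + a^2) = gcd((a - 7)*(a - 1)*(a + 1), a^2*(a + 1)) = a + 1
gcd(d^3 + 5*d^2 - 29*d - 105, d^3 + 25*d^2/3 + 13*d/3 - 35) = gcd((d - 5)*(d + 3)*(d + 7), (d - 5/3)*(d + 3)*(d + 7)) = d^2 + 10*d + 21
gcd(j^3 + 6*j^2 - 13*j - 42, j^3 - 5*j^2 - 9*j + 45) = j - 3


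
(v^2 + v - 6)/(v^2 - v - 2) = (v + 3)/(v + 1)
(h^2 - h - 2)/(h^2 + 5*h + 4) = (h - 2)/(h + 4)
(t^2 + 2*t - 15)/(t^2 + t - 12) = (t + 5)/(t + 4)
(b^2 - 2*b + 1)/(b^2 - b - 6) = (-b^2 + 2*b - 1)/(-b^2 + b + 6)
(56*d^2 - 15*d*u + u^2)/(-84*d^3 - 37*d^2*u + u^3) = (-8*d + u)/(12*d^2 + 7*d*u + u^2)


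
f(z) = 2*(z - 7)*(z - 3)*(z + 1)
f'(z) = 2*(z - 7)*(z - 3) + 2*(z - 7)*(z + 1) + 2*(z - 3)*(z + 1) = 6*z^2 - 36*z + 22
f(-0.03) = 41.32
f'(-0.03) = 23.09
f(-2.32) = -130.90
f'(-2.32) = 137.81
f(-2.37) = -137.87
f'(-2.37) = 141.02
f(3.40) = -12.67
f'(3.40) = -31.04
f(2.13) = 26.52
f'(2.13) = -27.46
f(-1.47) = -35.59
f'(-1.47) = 87.89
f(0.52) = 48.85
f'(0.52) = 4.90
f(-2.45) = -149.36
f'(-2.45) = 146.22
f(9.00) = 240.00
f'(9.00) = 184.00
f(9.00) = 240.00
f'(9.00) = 184.00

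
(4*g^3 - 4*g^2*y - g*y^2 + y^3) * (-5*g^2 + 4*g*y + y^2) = -20*g^5 + 36*g^4*y - 7*g^3*y^2 - 13*g^2*y^3 + 3*g*y^4 + y^5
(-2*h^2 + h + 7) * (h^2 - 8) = -2*h^4 + h^3 + 23*h^2 - 8*h - 56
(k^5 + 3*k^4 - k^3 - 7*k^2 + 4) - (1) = k^5 + 3*k^4 - k^3 - 7*k^2 + 3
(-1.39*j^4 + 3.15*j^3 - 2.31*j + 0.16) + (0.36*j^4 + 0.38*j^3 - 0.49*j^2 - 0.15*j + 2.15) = -1.03*j^4 + 3.53*j^3 - 0.49*j^2 - 2.46*j + 2.31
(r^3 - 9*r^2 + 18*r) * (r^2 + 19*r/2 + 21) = r^5 + r^4/2 - 93*r^3/2 - 18*r^2 + 378*r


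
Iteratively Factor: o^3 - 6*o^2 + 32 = (o - 4)*(o^2 - 2*o - 8) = (o - 4)^2*(o + 2)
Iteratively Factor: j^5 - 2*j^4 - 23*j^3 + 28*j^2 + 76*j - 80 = (j + 4)*(j^4 - 6*j^3 + j^2 + 24*j - 20) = (j + 2)*(j + 4)*(j^3 - 8*j^2 + 17*j - 10) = (j - 5)*(j + 2)*(j + 4)*(j^2 - 3*j + 2) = (j - 5)*(j - 1)*(j + 2)*(j + 4)*(j - 2)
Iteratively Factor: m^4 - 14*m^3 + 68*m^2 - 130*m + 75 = (m - 3)*(m^3 - 11*m^2 + 35*m - 25) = (m - 5)*(m - 3)*(m^2 - 6*m + 5) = (m - 5)*(m - 3)*(m - 1)*(m - 5)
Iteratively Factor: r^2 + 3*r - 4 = (r - 1)*(r + 4)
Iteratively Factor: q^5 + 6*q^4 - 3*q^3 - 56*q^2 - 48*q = (q)*(q^4 + 6*q^3 - 3*q^2 - 56*q - 48) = q*(q + 1)*(q^3 + 5*q^2 - 8*q - 48) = q*(q - 3)*(q + 1)*(q^2 + 8*q + 16) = q*(q - 3)*(q + 1)*(q + 4)*(q + 4)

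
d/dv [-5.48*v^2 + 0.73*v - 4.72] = 0.73 - 10.96*v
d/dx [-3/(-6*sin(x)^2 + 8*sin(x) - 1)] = 12*(2 - 3*sin(x))*cos(x)/(6*sin(x)^2 - 8*sin(x) + 1)^2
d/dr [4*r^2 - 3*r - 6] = 8*r - 3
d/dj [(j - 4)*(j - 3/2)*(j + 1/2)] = 3*j^2 - 10*j + 13/4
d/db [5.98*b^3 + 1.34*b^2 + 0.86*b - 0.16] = 17.94*b^2 + 2.68*b + 0.86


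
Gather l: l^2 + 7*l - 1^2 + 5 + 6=l^2 + 7*l + 10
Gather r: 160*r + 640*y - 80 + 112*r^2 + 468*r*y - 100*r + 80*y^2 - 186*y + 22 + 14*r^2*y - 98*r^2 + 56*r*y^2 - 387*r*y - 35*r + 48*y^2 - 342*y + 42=r^2*(14*y + 14) + r*(56*y^2 + 81*y + 25) + 128*y^2 + 112*y - 16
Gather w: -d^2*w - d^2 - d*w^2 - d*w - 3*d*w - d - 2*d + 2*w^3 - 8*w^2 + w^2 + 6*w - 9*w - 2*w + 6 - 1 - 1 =-d^2 - 3*d + 2*w^3 + w^2*(-d - 7) + w*(-d^2 - 4*d - 5) + 4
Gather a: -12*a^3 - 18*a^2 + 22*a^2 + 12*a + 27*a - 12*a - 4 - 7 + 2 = -12*a^3 + 4*a^2 + 27*a - 9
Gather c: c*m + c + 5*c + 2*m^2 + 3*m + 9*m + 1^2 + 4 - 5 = c*(m + 6) + 2*m^2 + 12*m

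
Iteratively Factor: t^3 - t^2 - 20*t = (t + 4)*(t^2 - 5*t) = t*(t + 4)*(t - 5)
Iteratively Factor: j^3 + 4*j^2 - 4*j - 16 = (j - 2)*(j^2 + 6*j + 8) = (j - 2)*(j + 2)*(j + 4)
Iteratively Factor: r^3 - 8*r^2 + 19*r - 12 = (r - 1)*(r^2 - 7*r + 12) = (r - 3)*(r - 1)*(r - 4)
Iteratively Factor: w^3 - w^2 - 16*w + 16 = (w - 4)*(w^2 + 3*w - 4) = (w - 4)*(w + 4)*(w - 1)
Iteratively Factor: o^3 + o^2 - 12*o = (o)*(o^2 + o - 12) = o*(o + 4)*(o - 3)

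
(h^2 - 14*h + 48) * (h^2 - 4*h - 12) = h^4 - 18*h^3 + 92*h^2 - 24*h - 576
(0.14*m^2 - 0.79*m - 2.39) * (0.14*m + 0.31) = 0.0196*m^3 - 0.0672*m^2 - 0.5795*m - 0.7409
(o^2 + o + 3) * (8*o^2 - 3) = 8*o^4 + 8*o^3 + 21*o^2 - 3*o - 9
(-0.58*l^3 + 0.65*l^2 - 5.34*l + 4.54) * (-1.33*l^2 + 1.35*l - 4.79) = 0.7714*l^5 - 1.6475*l^4 + 10.7579*l^3 - 16.3607*l^2 + 31.7076*l - 21.7466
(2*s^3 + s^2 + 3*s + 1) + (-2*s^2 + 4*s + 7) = 2*s^3 - s^2 + 7*s + 8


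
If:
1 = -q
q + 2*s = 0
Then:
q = -1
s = 1/2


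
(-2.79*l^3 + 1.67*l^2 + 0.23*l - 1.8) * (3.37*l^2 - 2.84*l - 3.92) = -9.4023*l^5 + 13.5515*l^4 + 6.9691*l^3 - 13.2656*l^2 + 4.2104*l + 7.056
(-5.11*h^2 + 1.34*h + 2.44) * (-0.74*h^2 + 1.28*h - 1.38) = 3.7814*h^4 - 7.5324*h^3 + 6.9614*h^2 + 1.274*h - 3.3672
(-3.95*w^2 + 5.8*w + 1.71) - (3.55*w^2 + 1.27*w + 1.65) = -7.5*w^2 + 4.53*w + 0.0600000000000001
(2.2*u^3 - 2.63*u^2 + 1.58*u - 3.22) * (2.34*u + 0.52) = 5.148*u^4 - 5.0102*u^3 + 2.3296*u^2 - 6.7132*u - 1.6744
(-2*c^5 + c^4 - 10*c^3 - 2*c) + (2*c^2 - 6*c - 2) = -2*c^5 + c^4 - 10*c^3 + 2*c^2 - 8*c - 2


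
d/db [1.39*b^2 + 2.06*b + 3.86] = 2.78*b + 2.06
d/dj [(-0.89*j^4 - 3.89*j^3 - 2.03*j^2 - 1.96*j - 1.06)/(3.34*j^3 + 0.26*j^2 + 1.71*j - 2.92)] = (-2.9726*j^6 - 0.462799999999994*j^5 + 1.2031*j^4 + 10.1842*j^3 + 41.7359*j^2 + 12.4064*j + 7.5358)/(11.1556*j^6 + 1.7368*j^5 + 11.4904*j^4 - 18.6164*j^3 + 1.4057*j^2 - 9.9864*j + 8.5264)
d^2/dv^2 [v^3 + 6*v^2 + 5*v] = 6*v + 12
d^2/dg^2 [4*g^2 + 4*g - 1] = 8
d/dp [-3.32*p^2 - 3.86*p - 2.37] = -6.64*p - 3.86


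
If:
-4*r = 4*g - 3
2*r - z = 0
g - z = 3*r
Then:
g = 5/8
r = 1/8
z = 1/4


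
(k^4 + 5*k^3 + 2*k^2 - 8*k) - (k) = k^4 + 5*k^3 + 2*k^2 - 9*k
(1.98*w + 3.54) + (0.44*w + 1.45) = 2.42*w + 4.99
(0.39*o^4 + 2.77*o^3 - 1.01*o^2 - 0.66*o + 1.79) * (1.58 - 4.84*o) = -1.8876*o^5 - 12.7906*o^4 + 9.265*o^3 + 1.5986*o^2 - 9.7064*o + 2.8282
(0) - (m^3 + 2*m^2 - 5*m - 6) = -m^3 - 2*m^2 + 5*m + 6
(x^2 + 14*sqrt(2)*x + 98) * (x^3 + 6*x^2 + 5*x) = x^5 + 6*x^4 + 14*sqrt(2)*x^4 + 103*x^3 + 84*sqrt(2)*x^3 + 70*sqrt(2)*x^2 + 588*x^2 + 490*x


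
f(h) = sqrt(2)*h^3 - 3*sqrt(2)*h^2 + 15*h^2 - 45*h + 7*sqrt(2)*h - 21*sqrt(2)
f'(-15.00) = 596.77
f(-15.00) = -1855.76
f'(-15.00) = 596.77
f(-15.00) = -1855.76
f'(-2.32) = -62.18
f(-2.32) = 91.98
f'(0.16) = -31.55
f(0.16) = -35.03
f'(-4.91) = -38.46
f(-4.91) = 234.58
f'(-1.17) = -54.46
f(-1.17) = 23.83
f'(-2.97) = -61.58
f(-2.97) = 132.39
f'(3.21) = 77.68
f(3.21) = 15.25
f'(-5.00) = -36.61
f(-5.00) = 237.96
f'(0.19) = -30.86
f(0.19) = -35.97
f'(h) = 3*sqrt(2)*h^2 - 6*sqrt(2)*h + 30*h - 45 + 7*sqrt(2)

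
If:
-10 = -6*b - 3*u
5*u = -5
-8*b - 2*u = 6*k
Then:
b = 13/6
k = -23/9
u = -1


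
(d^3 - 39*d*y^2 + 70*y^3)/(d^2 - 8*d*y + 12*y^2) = (-d^2 - 2*d*y + 35*y^2)/(-d + 6*y)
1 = 1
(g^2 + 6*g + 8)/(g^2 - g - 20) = (g + 2)/(g - 5)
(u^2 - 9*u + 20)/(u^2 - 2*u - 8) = (u - 5)/(u + 2)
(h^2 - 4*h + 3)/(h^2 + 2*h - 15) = (h - 1)/(h + 5)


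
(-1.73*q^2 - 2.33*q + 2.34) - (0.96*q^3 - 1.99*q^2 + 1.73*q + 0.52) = -0.96*q^3 + 0.26*q^2 - 4.06*q + 1.82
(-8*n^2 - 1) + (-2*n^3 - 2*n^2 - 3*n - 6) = -2*n^3 - 10*n^2 - 3*n - 7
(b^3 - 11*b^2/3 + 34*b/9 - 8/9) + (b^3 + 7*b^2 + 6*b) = 2*b^3 + 10*b^2/3 + 88*b/9 - 8/9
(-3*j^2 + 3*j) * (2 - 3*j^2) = 9*j^4 - 9*j^3 - 6*j^2 + 6*j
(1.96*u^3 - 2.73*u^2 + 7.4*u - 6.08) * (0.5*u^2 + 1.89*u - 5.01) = 0.98*u^5 + 2.3394*u^4 - 11.2793*u^3 + 24.6233*u^2 - 48.5652*u + 30.4608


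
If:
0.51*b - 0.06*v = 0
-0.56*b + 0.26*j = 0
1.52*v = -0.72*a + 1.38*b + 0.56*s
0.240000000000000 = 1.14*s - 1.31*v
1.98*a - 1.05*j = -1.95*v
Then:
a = -0.98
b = 0.14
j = 0.29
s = 1.54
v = 1.16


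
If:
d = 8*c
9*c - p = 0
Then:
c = p/9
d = 8*p/9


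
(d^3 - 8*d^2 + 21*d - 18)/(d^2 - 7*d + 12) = (d^2 - 5*d + 6)/(d - 4)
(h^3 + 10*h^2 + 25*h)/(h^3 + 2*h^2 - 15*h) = (h + 5)/(h - 3)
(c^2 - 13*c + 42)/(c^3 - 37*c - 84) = (c - 6)/(c^2 + 7*c + 12)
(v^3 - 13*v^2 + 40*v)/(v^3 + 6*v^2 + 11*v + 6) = v*(v^2 - 13*v + 40)/(v^3 + 6*v^2 + 11*v + 6)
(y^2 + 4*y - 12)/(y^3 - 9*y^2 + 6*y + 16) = (y + 6)/(y^2 - 7*y - 8)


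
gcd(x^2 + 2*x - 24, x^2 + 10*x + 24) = x + 6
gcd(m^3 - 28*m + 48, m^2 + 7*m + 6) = m + 6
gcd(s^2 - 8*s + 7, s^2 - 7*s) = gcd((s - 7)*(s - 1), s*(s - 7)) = s - 7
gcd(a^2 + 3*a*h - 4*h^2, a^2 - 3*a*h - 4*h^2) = 1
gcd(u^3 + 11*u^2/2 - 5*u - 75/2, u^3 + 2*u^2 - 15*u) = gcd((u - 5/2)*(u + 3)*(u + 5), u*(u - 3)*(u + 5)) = u + 5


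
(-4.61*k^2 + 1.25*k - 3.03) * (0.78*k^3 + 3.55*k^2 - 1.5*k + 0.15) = -3.5958*k^5 - 15.3905*k^4 + 8.9891*k^3 - 13.323*k^2 + 4.7325*k - 0.4545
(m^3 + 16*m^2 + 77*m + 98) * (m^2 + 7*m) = m^5 + 23*m^4 + 189*m^3 + 637*m^2 + 686*m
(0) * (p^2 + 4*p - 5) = 0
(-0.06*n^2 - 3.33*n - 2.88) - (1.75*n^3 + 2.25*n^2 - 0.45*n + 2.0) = -1.75*n^3 - 2.31*n^2 - 2.88*n - 4.88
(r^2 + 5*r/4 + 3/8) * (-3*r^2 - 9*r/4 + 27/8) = -3*r^4 - 6*r^3 - 9*r^2/16 + 27*r/8 + 81/64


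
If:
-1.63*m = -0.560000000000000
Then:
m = 0.34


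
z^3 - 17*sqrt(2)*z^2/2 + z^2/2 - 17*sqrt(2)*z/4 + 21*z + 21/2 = (z + 1/2)*(z - 7*sqrt(2))*(z - 3*sqrt(2)/2)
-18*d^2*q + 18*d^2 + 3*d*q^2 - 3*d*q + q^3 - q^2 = (-3*d + q)*(6*d + q)*(q - 1)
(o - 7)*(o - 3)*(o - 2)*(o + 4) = o^4 - 8*o^3 - 7*o^2 + 122*o - 168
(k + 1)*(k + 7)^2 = k^3 + 15*k^2 + 63*k + 49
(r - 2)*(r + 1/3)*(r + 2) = r^3 + r^2/3 - 4*r - 4/3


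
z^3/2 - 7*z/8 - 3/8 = (z/2 + 1/4)*(z - 3/2)*(z + 1)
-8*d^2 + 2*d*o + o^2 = (-2*d + o)*(4*d + o)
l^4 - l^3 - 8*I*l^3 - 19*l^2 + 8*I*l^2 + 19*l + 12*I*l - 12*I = (l - 1)*(l - 4*I)*(l - 3*I)*(l - I)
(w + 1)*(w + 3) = w^2 + 4*w + 3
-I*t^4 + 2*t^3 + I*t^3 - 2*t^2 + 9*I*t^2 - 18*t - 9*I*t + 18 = (t - 3)*(t + 3)*(t + 2*I)*(-I*t + I)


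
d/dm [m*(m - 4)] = 2*m - 4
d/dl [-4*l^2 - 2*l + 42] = -8*l - 2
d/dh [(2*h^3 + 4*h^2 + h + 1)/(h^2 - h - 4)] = (2*h^4 - 4*h^3 - 29*h^2 - 34*h - 3)/(h^4 - 2*h^3 - 7*h^2 + 8*h + 16)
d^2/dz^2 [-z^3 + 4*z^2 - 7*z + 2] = 8 - 6*z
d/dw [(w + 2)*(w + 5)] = 2*w + 7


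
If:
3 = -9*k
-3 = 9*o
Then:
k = -1/3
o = -1/3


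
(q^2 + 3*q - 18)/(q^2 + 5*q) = (q^2 + 3*q - 18)/(q*(q + 5))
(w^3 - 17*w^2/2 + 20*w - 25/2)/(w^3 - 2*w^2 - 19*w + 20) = (w - 5/2)/(w + 4)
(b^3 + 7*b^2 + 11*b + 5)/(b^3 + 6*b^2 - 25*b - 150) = (b^2 + 2*b + 1)/(b^2 + b - 30)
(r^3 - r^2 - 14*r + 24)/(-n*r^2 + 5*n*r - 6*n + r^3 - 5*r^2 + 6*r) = (r + 4)/(-n + r)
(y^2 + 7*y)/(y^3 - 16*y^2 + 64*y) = (y + 7)/(y^2 - 16*y + 64)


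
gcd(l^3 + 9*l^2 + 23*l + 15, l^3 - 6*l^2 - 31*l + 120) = l + 5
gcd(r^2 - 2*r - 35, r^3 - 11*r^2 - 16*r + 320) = r + 5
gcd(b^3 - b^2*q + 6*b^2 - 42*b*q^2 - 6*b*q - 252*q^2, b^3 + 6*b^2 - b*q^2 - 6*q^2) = b + 6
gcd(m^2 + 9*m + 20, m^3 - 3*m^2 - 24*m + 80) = m + 5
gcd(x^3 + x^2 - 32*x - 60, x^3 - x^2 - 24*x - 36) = x^2 - 4*x - 12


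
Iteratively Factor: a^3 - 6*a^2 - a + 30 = (a + 2)*(a^2 - 8*a + 15) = (a - 5)*(a + 2)*(a - 3)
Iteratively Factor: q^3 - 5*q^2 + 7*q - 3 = (q - 1)*(q^2 - 4*q + 3) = (q - 3)*(q - 1)*(q - 1)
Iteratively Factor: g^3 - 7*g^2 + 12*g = (g - 4)*(g^2 - 3*g) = (g - 4)*(g - 3)*(g)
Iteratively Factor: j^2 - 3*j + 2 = (j - 1)*(j - 2)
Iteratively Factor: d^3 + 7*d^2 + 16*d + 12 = (d + 2)*(d^2 + 5*d + 6) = (d + 2)^2*(d + 3)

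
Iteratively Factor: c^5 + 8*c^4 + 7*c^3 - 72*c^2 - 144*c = (c + 4)*(c^4 + 4*c^3 - 9*c^2 - 36*c) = (c - 3)*(c + 4)*(c^3 + 7*c^2 + 12*c) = (c - 3)*(c + 3)*(c + 4)*(c^2 + 4*c) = (c - 3)*(c + 3)*(c + 4)^2*(c)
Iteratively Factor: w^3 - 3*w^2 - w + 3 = (w - 3)*(w^2 - 1) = (w - 3)*(w - 1)*(w + 1)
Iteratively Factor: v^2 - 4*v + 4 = (v - 2)*(v - 2)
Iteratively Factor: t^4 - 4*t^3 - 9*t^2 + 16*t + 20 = (t + 2)*(t^3 - 6*t^2 + 3*t + 10) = (t - 5)*(t + 2)*(t^2 - t - 2) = (t - 5)*(t + 1)*(t + 2)*(t - 2)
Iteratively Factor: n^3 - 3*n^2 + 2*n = (n - 1)*(n^2 - 2*n) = n*(n - 1)*(n - 2)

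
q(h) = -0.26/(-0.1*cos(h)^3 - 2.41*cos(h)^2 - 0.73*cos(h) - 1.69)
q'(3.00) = -0.01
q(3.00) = 0.08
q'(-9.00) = 0.04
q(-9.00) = 0.09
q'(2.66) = -0.05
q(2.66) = 0.09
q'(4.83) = -0.10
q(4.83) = 0.14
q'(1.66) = 0.03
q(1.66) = 0.16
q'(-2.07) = 0.10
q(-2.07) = 0.14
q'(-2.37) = 0.08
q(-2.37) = 0.11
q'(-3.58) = -0.04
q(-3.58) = 0.09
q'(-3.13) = 0.00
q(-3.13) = 0.08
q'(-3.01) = 0.01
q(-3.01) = 0.08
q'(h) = -0.26*(-0.3*sin(h)*cos(h)^2 - 4.82*sin(h)*cos(h) - 0.73*sin(h))/(-0.1*cos(h)^3 - 2.41*cos(h)^2 - 0.73*cos(h) - 1.69)^2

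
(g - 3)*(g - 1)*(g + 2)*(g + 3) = g^4 + g^3 - 11*g^2 - 9*g + 18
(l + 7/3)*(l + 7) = l^2 + 28*l/3 + 49/3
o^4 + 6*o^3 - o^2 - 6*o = o*(o - 1)*(o + 1)*(o + 6)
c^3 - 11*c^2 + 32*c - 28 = (c - 7)*(c - 2)^2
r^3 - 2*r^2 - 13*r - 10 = (r - 5)*(r + 1)*(r + 2)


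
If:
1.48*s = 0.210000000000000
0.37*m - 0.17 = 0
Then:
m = 0.46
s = 0.14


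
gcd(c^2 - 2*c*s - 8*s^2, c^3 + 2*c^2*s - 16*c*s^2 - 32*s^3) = -c^2 + 2*c*s + 8*s^2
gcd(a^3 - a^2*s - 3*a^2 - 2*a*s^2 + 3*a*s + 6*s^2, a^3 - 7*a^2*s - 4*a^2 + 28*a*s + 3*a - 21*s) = a - 3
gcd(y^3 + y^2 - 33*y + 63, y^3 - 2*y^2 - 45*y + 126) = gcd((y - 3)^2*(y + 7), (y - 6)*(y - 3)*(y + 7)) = y^2 + 4*y - 21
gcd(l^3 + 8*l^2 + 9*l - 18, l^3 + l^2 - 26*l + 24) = l^2 + 5*l - 6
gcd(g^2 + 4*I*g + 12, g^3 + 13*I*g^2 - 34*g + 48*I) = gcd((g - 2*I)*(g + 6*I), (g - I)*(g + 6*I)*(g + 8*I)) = g + 6*I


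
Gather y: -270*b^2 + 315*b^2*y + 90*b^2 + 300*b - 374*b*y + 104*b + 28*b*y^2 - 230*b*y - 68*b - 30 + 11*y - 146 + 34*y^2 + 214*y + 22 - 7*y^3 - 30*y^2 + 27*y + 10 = -180*b^2 + 336*b - 7*y^3 + y^2*(28*b + 4) + y*(315*b^2 - 604*b + 252) - 144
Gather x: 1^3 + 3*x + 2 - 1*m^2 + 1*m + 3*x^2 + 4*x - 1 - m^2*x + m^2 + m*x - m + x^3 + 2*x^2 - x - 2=x^3 + 5*x^2 + x*(-m^2 + m + 6)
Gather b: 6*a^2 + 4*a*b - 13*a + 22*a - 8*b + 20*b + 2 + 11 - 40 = 6*a^2 + 9*a + b*(4*a + 12) - 27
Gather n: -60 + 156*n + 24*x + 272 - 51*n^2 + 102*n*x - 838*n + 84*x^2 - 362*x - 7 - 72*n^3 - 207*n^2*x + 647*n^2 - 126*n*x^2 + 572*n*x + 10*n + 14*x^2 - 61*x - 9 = -72*n^3 + n^2*(596 - 207*x) + n*(-126*x^2 + 674*x - 672) + 98*x^2 - 399*x + 196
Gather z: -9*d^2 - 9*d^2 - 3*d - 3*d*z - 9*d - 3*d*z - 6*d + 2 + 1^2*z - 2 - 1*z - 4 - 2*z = -18*d^2 - 18*d + z*(-6*d - 2) - 4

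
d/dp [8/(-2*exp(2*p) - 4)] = 8*exp(2*p)/(exp(2*p) + 2)^2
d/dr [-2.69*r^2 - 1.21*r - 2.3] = -5.38*r - 1.21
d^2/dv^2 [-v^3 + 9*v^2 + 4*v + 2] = 18 - 6*v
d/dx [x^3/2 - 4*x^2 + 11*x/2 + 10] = 3*x^2/2 - 8*x + 11/2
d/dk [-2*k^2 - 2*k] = -4*k - 2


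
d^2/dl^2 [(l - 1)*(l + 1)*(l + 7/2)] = 6*l + 7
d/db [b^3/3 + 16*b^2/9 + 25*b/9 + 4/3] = b^2 + 32*b/9 + 25/9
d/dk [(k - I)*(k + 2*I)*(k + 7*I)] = 3*k^2 + 16*I*k - 5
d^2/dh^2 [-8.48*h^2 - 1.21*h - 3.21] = -16.9600000000000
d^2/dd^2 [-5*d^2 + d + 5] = -10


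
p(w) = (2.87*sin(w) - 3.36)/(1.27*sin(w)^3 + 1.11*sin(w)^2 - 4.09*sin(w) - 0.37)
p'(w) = (2.87*sin(w) - 3.36)*(-3.81*sin(w)^2*cos(w) - 2.22*sin(w)*cos(w) + 4.09*cos(w))/(1.27*sin(w)^3 + 1.11*sin(w)^2 - 4.09*sin(w) - 0.37)^2 + 2.87*cos(w)/(1.27*sin(w)^3 + 1.11*sin(w)^2 - 4.09*sin(w) - 0.37) = (-7.2898*sin(w)^3 + 9.6159*sin(w)^2 + 7.4592*sin(w) - 14.8043)*cos(w)/(1.6129*sin(w)^6 + 2.8194*sin(w)^5 - 9.1565*sin(w)^4 - 10.0196*sin(w)^3 + 15.9067*sin(w)^2 + 3.0266*sin(w) + 0.1369)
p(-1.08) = -1.82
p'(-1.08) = -0.40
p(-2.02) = -1.81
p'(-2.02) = 0.34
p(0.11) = 3.79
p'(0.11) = -21.34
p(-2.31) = -2.00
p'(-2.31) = 1.08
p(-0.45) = -3.04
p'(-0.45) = -6.14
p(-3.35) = 2.39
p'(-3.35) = 9.43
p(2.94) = 2.46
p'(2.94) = 9.89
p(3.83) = -2.20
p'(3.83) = 1.93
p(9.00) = 1.22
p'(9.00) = 3.06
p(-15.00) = -2.17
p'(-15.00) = 1.78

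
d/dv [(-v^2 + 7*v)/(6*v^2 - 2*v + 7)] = (-40*v^2 - 14*v + 49)/(36*v^4 - 24*v^3 + 88*v^2 - 28*v + 49)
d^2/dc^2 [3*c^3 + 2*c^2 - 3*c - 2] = 18*c + 4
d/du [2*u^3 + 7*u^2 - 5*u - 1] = 6*u^2 + 14*u - 5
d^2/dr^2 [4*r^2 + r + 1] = 8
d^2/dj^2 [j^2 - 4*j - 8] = 2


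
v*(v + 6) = v^2 + 6*v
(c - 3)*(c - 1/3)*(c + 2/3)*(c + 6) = c^4 + 10*c^3/3 - 155*c^2/9 - 20*c/3 + 4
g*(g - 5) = g^2 - 5*g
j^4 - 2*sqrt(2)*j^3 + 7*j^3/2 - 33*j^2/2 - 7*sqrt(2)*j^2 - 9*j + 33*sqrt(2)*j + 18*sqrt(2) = (j - 3)*(j + 1/2)*(j + 6)*(j - 2*sqrt(2))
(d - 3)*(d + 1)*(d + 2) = d^3 - 7*d - 6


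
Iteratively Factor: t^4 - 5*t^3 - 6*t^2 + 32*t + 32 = (t - 4)*(t^3 - t^2 - 10*t - 8) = (t - 4)*(t + 2)*(t^2 - 3*t - 4) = (t - 4)*(t + 1)*(t + 2)*(t - 4)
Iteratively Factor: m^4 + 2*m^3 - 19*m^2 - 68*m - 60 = (m + 2)*(m^3 - 19*m - 30) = (m - 5)*(m + 2)*(m^2 + 5*m + 6) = (m - 5)*(m + 2)*(m + 3)*(m + 2)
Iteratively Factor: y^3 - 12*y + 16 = (y - 2)*(y^2 + 2*y - 8) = (y - 2)^2*(y + 4)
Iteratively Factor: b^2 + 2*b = (b + 2)*(b)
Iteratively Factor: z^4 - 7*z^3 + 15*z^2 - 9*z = (z - 1)*(z^3 - 6*z^2 + 9*z) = z*(z - 1)*(z^2 - 6*z + 9) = z*(z - 3)*(z - 1)*(z - 3)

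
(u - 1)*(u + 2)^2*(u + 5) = u^4 + 8*u^3 + 15*u^2 - 4*u - 20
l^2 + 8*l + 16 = (l + 4)^2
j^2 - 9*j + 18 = (j - 6)*(j - 3)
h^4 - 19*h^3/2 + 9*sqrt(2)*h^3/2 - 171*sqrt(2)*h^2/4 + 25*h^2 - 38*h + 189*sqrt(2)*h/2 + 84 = (h - 6)*(h - 7/2)*(h + sqrt(2)/2)*(h + 4*sqrt(2))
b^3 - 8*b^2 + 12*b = b*(b - 6)*(b - 2)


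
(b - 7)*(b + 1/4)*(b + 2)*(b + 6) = b^4 + 5*b^3/4 - 175*b^2/4 - 95*b - 21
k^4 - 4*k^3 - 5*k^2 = k^2*(k - 5)*(k + 1)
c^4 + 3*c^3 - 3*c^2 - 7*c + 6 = (c - 1)^2*(c + 2)*(c + 3)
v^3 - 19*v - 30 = (v - 5)*(v + 2)*(v + 3)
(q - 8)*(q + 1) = q^2 - 7*q - 8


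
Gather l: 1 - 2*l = 1 - 2*l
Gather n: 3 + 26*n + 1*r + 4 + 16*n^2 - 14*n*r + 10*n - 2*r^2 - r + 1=16*n^2 + n*(36 - 14*r) - 2*r^2 + 8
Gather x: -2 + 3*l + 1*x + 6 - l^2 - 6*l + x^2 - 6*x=-l^2 - 3*l + x^2 - 5*x + 4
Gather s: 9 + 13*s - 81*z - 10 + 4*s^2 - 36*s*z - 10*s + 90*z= 4*s^2 + s*(3 - 36*z) + 9*z - 1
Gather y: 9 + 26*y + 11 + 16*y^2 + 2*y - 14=16*y^2 + 28*y + 6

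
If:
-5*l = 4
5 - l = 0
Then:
No Solution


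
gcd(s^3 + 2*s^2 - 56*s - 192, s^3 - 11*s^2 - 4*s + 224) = s^2 - 4*s - 32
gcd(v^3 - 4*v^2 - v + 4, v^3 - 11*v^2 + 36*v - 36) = 1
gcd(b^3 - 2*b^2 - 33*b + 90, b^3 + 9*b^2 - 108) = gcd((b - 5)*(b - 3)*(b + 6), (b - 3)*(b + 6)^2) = b^2 + 3*b - 18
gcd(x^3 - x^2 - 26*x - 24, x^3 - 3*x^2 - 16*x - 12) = x^2 - 5*x - 6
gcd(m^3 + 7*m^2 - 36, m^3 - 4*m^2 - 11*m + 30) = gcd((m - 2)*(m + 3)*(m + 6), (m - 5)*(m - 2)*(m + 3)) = m^2 + m - 6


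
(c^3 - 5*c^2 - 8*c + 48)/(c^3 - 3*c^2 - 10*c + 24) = (c - 4)/(c - 2)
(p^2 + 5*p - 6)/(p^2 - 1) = (p + 6)/(p + 1)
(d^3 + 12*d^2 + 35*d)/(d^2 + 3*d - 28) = d*(d + 5)/(d - 4)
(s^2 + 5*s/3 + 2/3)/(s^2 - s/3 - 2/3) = (s + 1)/(s - 1)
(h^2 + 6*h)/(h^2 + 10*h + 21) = h*(h + 6)/(h^2 + 10*h + 21)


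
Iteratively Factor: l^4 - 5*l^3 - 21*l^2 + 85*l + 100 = (l + 1)*(l^3 - 6*l^2 - 15*l + 100) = (l + 1)*(l + 4)*(l^2 - 10*l + 25) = (l - 5)*(l + 1)*(l + 4)*(l - 5)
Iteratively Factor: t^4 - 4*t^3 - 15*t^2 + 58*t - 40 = (t + 4)*(t^3 - 8*t^2 + 17*t - 10) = (t - 1)*(t + 4)*(t^2 - 7*t + 10) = (t - 2)*(t - 1)*(t + 4)*(t - 5)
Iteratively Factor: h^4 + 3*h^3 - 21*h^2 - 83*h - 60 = (h + 3)*(h^3 - 21*h - 20) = (h - 5)*(h + 3)*(h^2 + 5*h + 4) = (h - 5)*(h + 3)*(h + 4)*(h + 1)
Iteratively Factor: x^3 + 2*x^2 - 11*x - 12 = (x + 1)*(x^2 + x - 12) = (x - 3)*(x + 1)*(x + 4)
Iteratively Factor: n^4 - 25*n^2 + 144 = (n + 4)*(n^3 - 4*n^2 - 9*n + 36) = (n - 4)*(n + 4)*(n^2 - 9) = (n - 4)*(n - 3)*(n + 4)*(n + 3)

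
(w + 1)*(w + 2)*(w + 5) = w^3 + 8*w^2 + 17*w + 10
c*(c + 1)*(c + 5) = c^3 + 6*c^2 + 5*c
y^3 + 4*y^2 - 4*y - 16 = (y - 2)*(y + 2)*(y + 4)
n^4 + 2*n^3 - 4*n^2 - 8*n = n*(n - 2)*(n + 2)^2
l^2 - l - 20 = (l - 5)*(l + 4)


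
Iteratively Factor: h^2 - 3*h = (h)*(h - 3)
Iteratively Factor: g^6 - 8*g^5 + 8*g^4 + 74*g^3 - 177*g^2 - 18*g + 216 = (g + 3)*(g^5 - 11*g^4 + 41*g^3 - 49*g^2 - 30*g + 72) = (g - 2)*(g + 3)*(g^4 - 9*g^3 + 23*g^2 - 3*g - 36) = (g - 2)*(g + 1)*(g + 3)*(g^3 - 10*g^2 + 33*g - 36) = (g - 3)*(g - 2)*(g + 1)*(g + 3)*(g^2 - 7*g + 12) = (g - 4)*(g - 3)*(g - 2)*(g + 1)*(g + 3)*(g - 3)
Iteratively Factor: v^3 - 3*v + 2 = (v - 1)*(v^2 + v - 2) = (v - 1)*(v + 2)*(v - 1)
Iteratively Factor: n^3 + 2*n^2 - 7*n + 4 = (n - 1)*(n^2 + 3*n - 4) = (n - 1)^2*(n + 4)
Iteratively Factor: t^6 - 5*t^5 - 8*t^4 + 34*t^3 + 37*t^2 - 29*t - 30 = (t - 1)*(t^5 - 4*t^4 - 12*t^3 + 22*t^2 + 59*t + 30) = (t - 5)*(t - 1)*(t^4 + t^3 - 7*t^2 - 13*t - 6) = (t - 5)*(t - 3)*(t - 1)*(t^3 + 4*t^2 + 5*t + 2) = (t - 5)*(t - 3)*(t - 1)*(t + 2)*(t^2 + 2*t + 1) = (t - 5)*(t - 3)*(t - 1)*(t + 1)*(t + 2)*(t + 1)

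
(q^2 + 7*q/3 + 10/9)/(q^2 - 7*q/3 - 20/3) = (q + 2/3)/(q - 4)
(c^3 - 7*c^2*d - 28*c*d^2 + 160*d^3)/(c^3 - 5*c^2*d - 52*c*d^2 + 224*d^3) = (c + 5*d)/(c + 7*d)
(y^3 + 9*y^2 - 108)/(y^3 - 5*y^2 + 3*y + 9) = (y^2 + 12*y + 36)/(y^2 - 2*y - 3)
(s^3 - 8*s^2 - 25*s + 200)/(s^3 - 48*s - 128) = (s^2 - 25)/(s^2 + 8*s + 16)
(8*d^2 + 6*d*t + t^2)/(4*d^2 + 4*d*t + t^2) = (4*d + t)/(2*d + t)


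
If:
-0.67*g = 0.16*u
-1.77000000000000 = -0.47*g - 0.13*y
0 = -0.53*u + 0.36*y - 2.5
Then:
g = -2.62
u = 10.96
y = 23.08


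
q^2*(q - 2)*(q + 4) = q^4 + 2*q^3 - 8*q^2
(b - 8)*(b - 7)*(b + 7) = b^3 - 8*b^2 - 49*b + 392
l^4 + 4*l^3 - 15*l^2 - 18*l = l*(l - 3)*(l + 1)*(l + 6)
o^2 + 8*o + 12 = (o + 2)*(o + 6)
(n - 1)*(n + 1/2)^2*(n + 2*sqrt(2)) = n^4 + 2*sqrt(2)*n^3 - 3*n^2/4 - 3*sqrt(2)*n/2 - n/4 - sqrt(2)/2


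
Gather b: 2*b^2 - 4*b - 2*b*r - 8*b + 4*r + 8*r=2*b^2 + b*(-2*r - 12) + 12*r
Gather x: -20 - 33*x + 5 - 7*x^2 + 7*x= -7*x^2 - 26*x - 15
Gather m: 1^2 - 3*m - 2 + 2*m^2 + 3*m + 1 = 2*m^2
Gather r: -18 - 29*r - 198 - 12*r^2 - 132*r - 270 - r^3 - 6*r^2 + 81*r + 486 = -r^3 - 18*r^2 - 80*r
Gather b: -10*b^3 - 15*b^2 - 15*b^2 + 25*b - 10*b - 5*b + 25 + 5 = -10*b^3 - 30*b^2 + 10*b + 30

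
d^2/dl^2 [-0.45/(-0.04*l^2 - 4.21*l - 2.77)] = (-0.00144*l^2 - 0.15156*l + 0.45*(0.08*l + 4.21)*(0.16*l + 8.42) - 0.09972)/(0.04*l^2 + 4.21*l + 2.77)^3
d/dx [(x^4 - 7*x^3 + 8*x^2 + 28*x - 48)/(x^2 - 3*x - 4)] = 2*(x^3 - 3*x - 8)/(x^2 + 2*x + 1)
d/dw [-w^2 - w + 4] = -2*w - 1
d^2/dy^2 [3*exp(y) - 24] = 3*exp(y)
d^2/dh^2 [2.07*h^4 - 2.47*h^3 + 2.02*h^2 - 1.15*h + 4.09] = 24.84*h^2 - 14.82*h + 4.04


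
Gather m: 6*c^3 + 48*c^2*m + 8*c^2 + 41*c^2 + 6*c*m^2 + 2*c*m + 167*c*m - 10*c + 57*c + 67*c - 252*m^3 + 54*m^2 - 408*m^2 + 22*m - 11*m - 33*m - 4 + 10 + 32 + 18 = 6*c^3 + 49*c^2 + 114*c - 252*m^3 + m^2*(6*c - 354) + m*(48*c^2 + 169*c - 22) + 56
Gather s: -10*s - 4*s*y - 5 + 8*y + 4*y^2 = s*(-4*y - 10) + 4*y^2 + 8*y - 5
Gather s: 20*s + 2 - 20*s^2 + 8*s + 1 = -20*s^2 + 28*s + 3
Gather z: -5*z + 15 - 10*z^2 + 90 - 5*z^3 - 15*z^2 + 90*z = -5*z^3 - 25*z^2 + 85*z + 105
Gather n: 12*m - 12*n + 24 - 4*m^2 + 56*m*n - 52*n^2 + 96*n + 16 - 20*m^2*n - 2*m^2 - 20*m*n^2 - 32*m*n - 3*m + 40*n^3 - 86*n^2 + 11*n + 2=-6*m^2 + 9*m + 40*n^3 + n^2*(-20*m - 138) + n*(-20*m^2 + 24*m + 95) + 42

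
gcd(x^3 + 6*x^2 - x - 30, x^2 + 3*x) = x + 3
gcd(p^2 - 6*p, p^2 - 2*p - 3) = 1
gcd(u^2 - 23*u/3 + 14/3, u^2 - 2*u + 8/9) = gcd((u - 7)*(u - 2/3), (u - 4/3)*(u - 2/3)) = u - 2/3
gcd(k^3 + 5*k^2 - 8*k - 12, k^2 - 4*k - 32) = 1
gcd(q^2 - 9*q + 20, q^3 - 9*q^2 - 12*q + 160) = q - 5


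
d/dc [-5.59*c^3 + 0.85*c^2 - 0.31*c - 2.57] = -16.77*c^2 + 1.7*c - 0.31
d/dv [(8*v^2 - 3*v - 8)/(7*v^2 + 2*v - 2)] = (37*v^2 + 80*v + 22)/(49*v^4 + 28*v^3 - 24*v^2 - 8*v + 4)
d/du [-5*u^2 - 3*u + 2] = -10*u - 3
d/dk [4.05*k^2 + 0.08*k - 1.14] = 8.1*k + 0.08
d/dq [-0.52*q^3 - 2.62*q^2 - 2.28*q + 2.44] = -1.56*q^2 - 5.24*q - 2.28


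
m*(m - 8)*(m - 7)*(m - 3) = m^4 - 18*m^3 + 101*m^2 - 168*m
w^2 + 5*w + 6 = (w + 2)*(w + 3)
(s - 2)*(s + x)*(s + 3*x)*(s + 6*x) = s^4 + 10*s^3*x - 2*s^3 + 27*s^2*x^2 - 20*s^2*x + 18*s*x^3 - 54*s*x^2 - 36*x^3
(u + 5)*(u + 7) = u^2 + 12*u + 35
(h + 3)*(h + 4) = h^2 + 7*h + 12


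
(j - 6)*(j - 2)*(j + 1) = j^3 - 7*j^2 + 4*j + 12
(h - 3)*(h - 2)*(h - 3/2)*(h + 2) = h^4 - 9*h^3/2 + h^2/2 + 18*h - 18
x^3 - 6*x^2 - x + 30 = (x - 5)*(x - 3)*(x + 2)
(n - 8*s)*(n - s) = n^2 - 9*n*s + 8*s^2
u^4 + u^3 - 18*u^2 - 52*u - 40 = (u - 5)*(u + 2)^3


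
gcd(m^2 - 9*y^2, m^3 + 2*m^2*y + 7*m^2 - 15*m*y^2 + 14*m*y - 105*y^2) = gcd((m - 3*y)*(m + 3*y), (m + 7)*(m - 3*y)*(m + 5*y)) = -m + 3*y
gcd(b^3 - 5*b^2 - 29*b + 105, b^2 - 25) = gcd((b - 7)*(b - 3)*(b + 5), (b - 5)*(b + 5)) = b + 5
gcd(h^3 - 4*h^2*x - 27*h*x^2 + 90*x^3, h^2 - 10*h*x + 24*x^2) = -h + 6*x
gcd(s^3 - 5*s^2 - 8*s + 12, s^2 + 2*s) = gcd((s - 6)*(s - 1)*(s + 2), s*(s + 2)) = s + 2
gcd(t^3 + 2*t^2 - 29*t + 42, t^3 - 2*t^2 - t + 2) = t - 2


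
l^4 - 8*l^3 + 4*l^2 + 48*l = l*(l - 6)*(l - 4)*(l + 2)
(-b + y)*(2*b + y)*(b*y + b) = -2*b^3*y - 2*b^3 + b^2*y^2 + b^2*y + b*y^3 + b*y^2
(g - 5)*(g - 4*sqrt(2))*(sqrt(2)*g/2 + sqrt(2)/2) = sqrt(2)*g^3/2 - 4*g^2 - 2*sqrt(2)*g^2 - 5*sqrt(2)*g/2 + 16*g + 20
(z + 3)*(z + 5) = z^2 + 8*z + 15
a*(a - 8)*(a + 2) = a^3 - 6*a^2 - 16*a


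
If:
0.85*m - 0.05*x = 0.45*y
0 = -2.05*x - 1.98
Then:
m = 0.529411764705882*y - 0.0568149210903874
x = -0.97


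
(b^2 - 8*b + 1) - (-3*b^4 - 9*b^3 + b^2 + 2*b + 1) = 3*b^4 + 9*b^3 - 10*b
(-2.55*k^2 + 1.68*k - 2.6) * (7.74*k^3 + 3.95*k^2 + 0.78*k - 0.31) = -19.737*k^5 + 2.9307*k^4 - 15.477*k^3 - 8.1691*k^2 - 2.5488*k + 0.806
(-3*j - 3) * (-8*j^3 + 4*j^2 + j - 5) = 24*j^4 + 12*j^3 - 15*j^2 + 12*j + 15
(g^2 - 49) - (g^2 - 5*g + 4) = 5*g - 53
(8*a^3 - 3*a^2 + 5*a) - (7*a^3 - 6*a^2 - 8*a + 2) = a^3 + 3*a^2 + 13*a - 2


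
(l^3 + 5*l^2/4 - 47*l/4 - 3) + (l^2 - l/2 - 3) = l^3 + 9*l^2/4 - 49*l/4 - 6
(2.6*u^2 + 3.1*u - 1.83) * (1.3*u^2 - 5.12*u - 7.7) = 3.38*u^4 - 9.282*u^3 - 38.271*u^2 - 14.5004*u + 14.091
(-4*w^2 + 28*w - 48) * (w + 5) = -4*w^3 + 8*w^2 + 92*w - 240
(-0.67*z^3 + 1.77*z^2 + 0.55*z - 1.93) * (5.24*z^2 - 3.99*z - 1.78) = -3.5108*z^5 + 11.9481*z^4 - 2.9877*z^3 - 15.4583*z^2 + 6.7217*z + 3.4354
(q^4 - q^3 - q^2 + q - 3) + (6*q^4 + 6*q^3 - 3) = 7*q^4 + 5*q^3 - q^2 + q - 6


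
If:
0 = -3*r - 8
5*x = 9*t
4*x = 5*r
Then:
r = -8/3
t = -50/27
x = -10/3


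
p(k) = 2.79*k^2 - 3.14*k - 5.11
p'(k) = 5.58*k - 3.14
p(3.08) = 11.69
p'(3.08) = 14.05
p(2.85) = 8.60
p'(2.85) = 12.76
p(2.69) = 6.63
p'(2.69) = 11.87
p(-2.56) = 21.21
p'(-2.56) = -17.42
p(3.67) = 20.94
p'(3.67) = 17.34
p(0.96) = -5.55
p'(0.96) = 2.22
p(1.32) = -4.39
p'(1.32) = 4.23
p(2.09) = 0.51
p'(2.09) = 8.52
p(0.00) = -5.11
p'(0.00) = -3.14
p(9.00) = 192.62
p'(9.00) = 47.08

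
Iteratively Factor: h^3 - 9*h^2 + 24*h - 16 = (h - 1)*(h^2 - 8*h + 16) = (h - 4)*(h - 1)*(h - 4)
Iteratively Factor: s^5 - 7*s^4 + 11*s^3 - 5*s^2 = (s - 5)*(s^4 - 2*s^3 + s^2) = (s - 5)*(s - 1)*(s^3 - s^2) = (s - 5)*(s - 1)^2*(s^2) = s*(s - 5)*(s - 1)^2*(s)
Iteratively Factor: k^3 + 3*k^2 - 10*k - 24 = (k + 2)*(k^2 + k - 12) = (k - 3)*(k + 2)*(k + 4)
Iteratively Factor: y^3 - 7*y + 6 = (y + 3)*(y^2 - 3*y + 2) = (y - 1)*(y + 3)*(y - 2)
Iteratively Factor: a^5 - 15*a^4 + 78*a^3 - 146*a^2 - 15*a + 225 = (a - 3)*(a^4 - 12*a^3 + 42*a^2 - 20*a - 75) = (a - 3)*(a + 1)*(a^3 - 13*a^2 + 55*a - 75) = (a - 3)^2*(a + 1)*(a^2 - 10*a + 25) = (a - 5)*(a - 3)^2*(a + 1)*(a - 5)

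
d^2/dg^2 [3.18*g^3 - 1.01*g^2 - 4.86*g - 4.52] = 19.08*g - 2.02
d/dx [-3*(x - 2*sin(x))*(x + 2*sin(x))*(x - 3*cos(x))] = -9*x^2*sin(x) - 9*x^2 + 12*x*sin(2*x) + 18*x*cos(x) + 9*sin(x) - 27*sin(3*x) - 6*cos(2*x) + 6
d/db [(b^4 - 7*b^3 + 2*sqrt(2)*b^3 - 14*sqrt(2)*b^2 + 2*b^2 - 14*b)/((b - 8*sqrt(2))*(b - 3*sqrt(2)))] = (2*b^5 - 31*sqrt(2)*b^4 - 7*b^4 + 104*b^3 + 154*sqrt(2)*b^3 - 686*b^2 + 266*sqrt(2)*b^2 - 1344*sqrt(2)*b + 192*b - 672)/(b^4 - 22*sqrt(2)*b^3 + 338*b^2 - 1056*sqrt(2)*b + 2304)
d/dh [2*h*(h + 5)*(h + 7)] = 6*h^2 + 48*h + 70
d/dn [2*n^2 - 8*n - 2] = 4*n - 8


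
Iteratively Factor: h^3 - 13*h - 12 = (h + 3)*(h^2 - 3*h - 4) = (h - 4)*(h + 3)*(h + 1)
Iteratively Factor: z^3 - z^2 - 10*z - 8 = (z - 4)*(z^2 + 3*z + 2) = (z - 4)*(z + 1)*(z + 2)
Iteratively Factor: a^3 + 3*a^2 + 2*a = (a + 1)*(a^2 + 2*a) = a*(a + 1)*(a + 2)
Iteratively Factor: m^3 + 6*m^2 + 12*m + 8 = (m + 2)*(m^2 + 4*m + 4) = (m + 2)^2*(m + 2)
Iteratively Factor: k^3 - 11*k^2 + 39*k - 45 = (k - 3)*(k^2 - 8*k + 15) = (k - 3)^2*(k - 5)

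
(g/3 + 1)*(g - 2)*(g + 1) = g^3/3 + 2*g^2/3 - 5*g/3 - 2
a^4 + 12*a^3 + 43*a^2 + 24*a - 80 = (a - 1)*(a + 4)^2*(a + 5)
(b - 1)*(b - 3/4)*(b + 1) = b^3 - 3*b^2/4 - b + 3/4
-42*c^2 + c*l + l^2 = (-6*c + l)*(7*c + l)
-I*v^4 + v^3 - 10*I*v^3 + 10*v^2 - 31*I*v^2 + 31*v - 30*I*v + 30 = (v + 2)*(v + 3)*(v + 5)*(-I*v + 1)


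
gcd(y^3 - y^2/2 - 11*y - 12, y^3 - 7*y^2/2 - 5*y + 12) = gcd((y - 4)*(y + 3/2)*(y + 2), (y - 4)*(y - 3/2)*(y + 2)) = y^2 - 2*y - 8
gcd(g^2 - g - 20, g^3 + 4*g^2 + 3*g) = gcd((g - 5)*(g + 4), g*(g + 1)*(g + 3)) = 1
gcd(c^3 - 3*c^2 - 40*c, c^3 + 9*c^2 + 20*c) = c^2 + 5*c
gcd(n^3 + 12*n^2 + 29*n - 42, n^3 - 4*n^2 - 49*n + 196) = n + 7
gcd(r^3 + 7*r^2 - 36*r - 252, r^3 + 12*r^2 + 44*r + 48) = r + 6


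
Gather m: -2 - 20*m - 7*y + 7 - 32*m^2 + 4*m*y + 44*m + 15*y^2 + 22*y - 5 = -32*m^2 + m*(4*y + 24) + 15*y^2 + 15*y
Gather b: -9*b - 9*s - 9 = -9*b - 9*s - 9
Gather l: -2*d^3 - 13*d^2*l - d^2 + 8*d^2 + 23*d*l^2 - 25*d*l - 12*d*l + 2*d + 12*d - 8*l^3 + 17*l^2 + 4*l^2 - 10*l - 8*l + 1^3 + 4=-2*d^3 + 7*d^2 + 14*d - 8*l^3 + l^2*(23*d + 21) + l*(-13*d^2 - 37*d - 18) + 5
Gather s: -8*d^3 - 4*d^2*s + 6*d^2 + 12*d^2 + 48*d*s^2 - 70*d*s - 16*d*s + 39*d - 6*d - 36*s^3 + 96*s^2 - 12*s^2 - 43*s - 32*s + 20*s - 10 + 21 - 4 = -8*d^3 + 18*d^2 + 33*d - 36*s^3 + s^2*(48*d + 84) + s*(-4*d^2 - 86*d - 55) + 7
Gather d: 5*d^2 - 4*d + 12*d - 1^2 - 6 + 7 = 5*d^2 + 8*d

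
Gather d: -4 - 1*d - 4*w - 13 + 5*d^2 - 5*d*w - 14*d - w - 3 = 5*d^2 + d*(-5*w - 15) - 5*w - 20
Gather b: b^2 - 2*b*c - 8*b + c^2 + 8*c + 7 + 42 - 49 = b^2 + b*(-2*c - 8) + c^2 + 8*c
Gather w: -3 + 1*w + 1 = w - 2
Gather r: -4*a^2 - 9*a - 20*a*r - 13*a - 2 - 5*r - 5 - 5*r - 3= -4*a^2 - 22*a + r*(-20*a - 10) - 10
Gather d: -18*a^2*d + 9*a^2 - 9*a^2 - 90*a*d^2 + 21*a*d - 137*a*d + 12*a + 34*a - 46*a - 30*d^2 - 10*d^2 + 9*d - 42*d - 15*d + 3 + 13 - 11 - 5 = d^2*(-90*a - 40) + d*(-18*a^2 - 116*a - 48)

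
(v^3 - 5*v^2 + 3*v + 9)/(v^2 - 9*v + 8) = (v^3 - 5*v^2 + 3*v + 9)/(v^2 - 9*v + 8)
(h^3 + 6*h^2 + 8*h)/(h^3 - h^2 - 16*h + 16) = h*(h + 2)/(h^2 - 5*h + 4)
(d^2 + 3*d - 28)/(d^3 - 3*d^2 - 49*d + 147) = (d - 4)/(d^2 - 10*d + 21)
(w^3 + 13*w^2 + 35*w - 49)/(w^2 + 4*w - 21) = (w^2 + 6*w - 7)/(w - 3)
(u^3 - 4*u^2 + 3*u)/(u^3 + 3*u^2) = (u^2 - 4*u + 3)/(u*(u + 3))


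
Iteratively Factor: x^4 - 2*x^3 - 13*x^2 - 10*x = (x + 1)*(x^3 - 3*x^2 - 10*x) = x*(x + 1)*(x^2 - 3*x - 10) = x*(x + 1)*(x + 2)*(x - 5)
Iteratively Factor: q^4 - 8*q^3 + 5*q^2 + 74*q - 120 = (q - 2)*(q^3 - 6*q^2 - 7*q + 60) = (q - 2)*(q + 3)*(q^2 - 9*q + 20) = (q - 4)*(q - 2)*(q + 3)*(q - 5)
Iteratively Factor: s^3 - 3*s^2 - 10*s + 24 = (s - 2)*(s^2 - s - 12) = (s - 2)*(s + 3)*(s - 4)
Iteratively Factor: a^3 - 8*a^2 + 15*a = (a)*(a^2 - 8*a + 15) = a*(a - 5)*(a - 3)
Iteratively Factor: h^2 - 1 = (h - 1)*(h + 1)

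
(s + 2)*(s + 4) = s^2 + 6*s + 8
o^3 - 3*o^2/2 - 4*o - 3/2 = (o - 3)*(o + 1/2)*(o + 1)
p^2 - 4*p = p*(p - 4)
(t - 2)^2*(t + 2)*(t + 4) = t^4 + 2*t^3 - 12*t^2 - 8*t + 32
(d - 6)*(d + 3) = d^2 - 3*d - 18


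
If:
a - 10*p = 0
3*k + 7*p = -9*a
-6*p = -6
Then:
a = 10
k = -97/3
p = 1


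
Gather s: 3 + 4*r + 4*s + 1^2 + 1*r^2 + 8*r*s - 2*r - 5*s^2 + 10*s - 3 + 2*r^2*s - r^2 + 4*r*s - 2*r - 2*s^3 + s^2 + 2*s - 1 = -2*s^3 - 4*s^2 + s*(2*r^2 + 12*r + 16)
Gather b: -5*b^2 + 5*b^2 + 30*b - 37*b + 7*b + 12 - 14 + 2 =0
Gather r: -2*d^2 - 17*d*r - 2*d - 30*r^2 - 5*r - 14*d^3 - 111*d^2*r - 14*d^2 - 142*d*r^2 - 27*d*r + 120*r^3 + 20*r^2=-14*d^3 - 16*d^2 - 2*d + 120*r^3 + r^2*(-142*d - 10) + r*(-111*d^2 - 44*d - 5)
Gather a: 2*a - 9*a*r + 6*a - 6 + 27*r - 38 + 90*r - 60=a*(8 - 9*r) + 117*r - 104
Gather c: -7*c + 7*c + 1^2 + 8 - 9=0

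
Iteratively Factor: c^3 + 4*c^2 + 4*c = (c + 2)*(c^2 + 2*c) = c*(c + 2)*(c + 2)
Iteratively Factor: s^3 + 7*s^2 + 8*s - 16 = (s + 4)*(s^2 + 3*s - 4) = (s + 4)^2*(s - 1)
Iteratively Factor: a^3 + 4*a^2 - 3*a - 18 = (a + 3)*(a^2 + a - 6) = (a - 2)*(a + 3)*(a + 3)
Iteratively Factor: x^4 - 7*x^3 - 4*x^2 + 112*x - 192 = (x - 3)*(x^3 - 4*x^2 - 16*x + 64) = (x - 4)*(x - 3)*(x^2 - 16) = (x - 4)^2*(x - 3)*(x + 4)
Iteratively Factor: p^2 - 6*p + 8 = (p - 2)*(p - 4)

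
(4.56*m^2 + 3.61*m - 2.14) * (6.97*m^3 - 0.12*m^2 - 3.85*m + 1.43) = 31.7832*m^5 + 24.6145*m^4 - 32.905*m^3 - 7.1209*m^2 + 13.4013*m - 3.0602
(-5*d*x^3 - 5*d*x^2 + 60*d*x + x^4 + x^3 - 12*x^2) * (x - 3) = -5*d*x^4 + 10*d*x^3 + 75*d*x^2 - 180*d*x + x^5 - 2*x^4 - 15*x^3 + 36*x^2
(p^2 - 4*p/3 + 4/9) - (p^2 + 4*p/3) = 4/9 - 8*p/3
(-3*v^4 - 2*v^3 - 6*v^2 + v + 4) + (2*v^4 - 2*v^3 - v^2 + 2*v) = -v^4 - 4*v^3 - 7*v^2 + 3*v + 4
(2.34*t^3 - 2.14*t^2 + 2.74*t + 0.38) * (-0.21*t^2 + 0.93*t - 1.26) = -0.4914*t^5 + 2.6256*t^4 - 5.514*t^3 + 5.1648*t^2 - 3.099*t - 0.4788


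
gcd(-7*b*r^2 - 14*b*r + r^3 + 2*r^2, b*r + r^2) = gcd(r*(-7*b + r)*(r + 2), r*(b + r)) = r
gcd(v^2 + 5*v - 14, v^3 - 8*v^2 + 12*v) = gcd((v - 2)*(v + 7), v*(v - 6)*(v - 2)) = v - 2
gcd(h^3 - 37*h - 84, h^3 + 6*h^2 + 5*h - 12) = h^2 + 7*h + 12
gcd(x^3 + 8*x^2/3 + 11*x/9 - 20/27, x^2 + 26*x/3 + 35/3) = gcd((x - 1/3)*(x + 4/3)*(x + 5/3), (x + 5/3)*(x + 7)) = x + 5/3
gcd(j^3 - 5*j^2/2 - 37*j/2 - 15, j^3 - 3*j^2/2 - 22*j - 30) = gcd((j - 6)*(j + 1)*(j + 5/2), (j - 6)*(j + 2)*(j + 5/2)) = j^2 - 7*j/2 - 15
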